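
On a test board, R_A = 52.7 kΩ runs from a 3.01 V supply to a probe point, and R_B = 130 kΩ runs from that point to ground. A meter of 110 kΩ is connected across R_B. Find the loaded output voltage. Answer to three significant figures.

V_out ≈ 1.60 V

The load sits in parallel with R_B: R_B‖R_L = (130 × 110) / (130 + 110) = 59.58 kΩ.
V_out = 3.01 × 59.58 / (52.7 + 59.58) = 3.01 × 59.58/112.3 = 1.60 V.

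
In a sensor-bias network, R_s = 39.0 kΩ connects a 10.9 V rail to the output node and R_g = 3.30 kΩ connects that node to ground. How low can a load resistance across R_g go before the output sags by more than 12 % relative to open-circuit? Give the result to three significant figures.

Output resistance R_th = R_s‖R_g = (39.0 × 3.30)/42.30 = 3.043 kΩ.
The fractional drop is R_th/(R_th + R_L); requiring this ≤ 0.120 gives R_L ≥ R_th(1/0.120 − 1) = 3.043 × 7.333 = 22.3 kΩ.

R_L(min) ≈ 22.3 kΩ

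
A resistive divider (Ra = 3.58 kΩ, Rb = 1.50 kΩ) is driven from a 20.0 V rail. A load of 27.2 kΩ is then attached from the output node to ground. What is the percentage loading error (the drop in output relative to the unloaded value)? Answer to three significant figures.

3.74 %

The divider's output (Thévenin) resistance is Ra‖Rb = 1.057 kΩ.
Fractional drop under load = R_th/(R_th + R_L) = 1.057 / (1.057 + 27.2) = 0.03741.
So the output falls by 3.74 %.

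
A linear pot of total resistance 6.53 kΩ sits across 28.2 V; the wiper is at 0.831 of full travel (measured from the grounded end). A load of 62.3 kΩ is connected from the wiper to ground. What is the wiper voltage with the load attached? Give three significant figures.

V ≈ 23.1 V

The wiper splits the pot into (1−α)R = 1.104 kΩ above and αR = 5.426 kΩ below.
Lower section ‖ load = 4.992 kΩ.
V_wiper = 28.2 × 4.992/(1.104 + 4.992) = 23.1 V.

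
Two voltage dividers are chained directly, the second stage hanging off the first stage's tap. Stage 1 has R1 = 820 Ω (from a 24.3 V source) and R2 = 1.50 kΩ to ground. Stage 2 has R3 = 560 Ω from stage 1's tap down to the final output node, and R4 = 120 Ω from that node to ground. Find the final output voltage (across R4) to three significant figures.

V_out ≈ 1.56 V

Stage 2 presents R3+R4 = 680.0 Ω as a load on stage 1's tap.
Stage 1's lower leg becomes R2‖(R3+R4) = 467.9 Ω, so V_mid = 24.3 × 467.9/1288 = 8.828 V.
Stage 2 is itself unloaded: V_out = V_mid × R4/(R3+R4) = 8.828 × 120/680.0 = 1.56 V.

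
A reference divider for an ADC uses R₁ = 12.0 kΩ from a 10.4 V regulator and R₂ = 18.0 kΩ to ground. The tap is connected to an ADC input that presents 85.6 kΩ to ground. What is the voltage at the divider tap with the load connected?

The load sits in parallel with R₂: R₂‖R_L = (18.0 × 85.6) / (18.0 + 85.6) = 14.87 kΩ.
V_out = 10.4 × 14.87 / (12.0 + 14.87) = 10.4 × 14.87/26.87 = 5.76 V.
(Unloaded it would have been 6.24 V.)

V_out ≈ 5.76 V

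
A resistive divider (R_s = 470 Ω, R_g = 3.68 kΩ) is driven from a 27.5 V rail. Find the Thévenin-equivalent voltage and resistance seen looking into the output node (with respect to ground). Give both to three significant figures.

V_th = 24.4 V, R_th = 417 Ω

V_th is the open-circuit tap voltage: 27.5 × 3680/(470 + 3680) = 24.4 V.
With the supply zeroed, R_s and R_g appear in parallel from the tap: R_th = R_s‖R_g = (470 × 3680)/4150 = 417 Ω.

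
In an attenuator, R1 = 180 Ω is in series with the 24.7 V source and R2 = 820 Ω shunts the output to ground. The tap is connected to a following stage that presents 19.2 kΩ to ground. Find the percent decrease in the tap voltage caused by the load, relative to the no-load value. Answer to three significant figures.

The divider's output (Thévenin) resistance is R1‖R2 = 147.6 Ω.
Fractional drop under load = R_th/(R_th + R_L) = 147.6 / (147.6 + 19200) = 0.007629.
So the output falls by 0.763 %.

0.763 %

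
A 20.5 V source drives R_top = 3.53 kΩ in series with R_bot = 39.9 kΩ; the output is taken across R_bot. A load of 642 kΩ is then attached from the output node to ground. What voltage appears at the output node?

V_out ≈ 18.7 V

The load sits in parallel with R_bot: R_bot‖R_L = (39.9 × 642) / (39.9 + 642) = 37.57 kΩ.
V_out = 20.5 × 37.57 / (3.53 + 37.57) = 20.5 × 37.57/41.10 = 18.7 V.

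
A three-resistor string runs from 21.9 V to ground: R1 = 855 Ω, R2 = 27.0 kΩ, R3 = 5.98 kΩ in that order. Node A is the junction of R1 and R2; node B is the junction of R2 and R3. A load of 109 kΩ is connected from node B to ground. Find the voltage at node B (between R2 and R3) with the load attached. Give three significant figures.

At node B, R3 is in parallel with the load: R3‖R_L = 5669 Ω.
Below node A the resistance is R2 + (R3‖R_L) = 32670 Ω, so V_A = 21.9 × 32670/33520 = 21.34 V.
Then V_B = V_A × (R3‖R_L)/(R2 + R3‖R_L) = 21.34 × 5669/32670 = 3.70 V.

V ≈ 3.70 V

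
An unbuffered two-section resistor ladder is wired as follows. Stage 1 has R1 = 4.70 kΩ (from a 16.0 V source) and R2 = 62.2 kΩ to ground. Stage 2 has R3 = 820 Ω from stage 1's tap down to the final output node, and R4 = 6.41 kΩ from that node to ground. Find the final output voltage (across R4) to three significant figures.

V_out ≈ 8.22 V

Stage 2 presents R3+R4 = 7230 Ω as a load on stage 1's tap.
Stage 1's lower leg becomes R2‖(R3+R4) = 6477 Ω, so V_mid = 16.0 × 6477/11180 = 9.272 V.
Stage 2 is itself unloaded: V_out = V_mid × R4/(R3+R4) = 9.272 × 6410/7230 = 8.22 V.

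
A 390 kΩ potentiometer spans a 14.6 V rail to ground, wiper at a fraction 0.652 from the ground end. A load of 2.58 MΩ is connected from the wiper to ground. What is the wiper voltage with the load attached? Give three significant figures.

The wiper splits the pot into (1−α)R = 135.7 kΩ above and αR = 254.3 kΩ below.
Lower section ‖ load = 231.5 kΩ.
V_wiper = 14.6 × 231.5/(135.7 + 231.5) = 9.20 V.

V ≈ 9.20 V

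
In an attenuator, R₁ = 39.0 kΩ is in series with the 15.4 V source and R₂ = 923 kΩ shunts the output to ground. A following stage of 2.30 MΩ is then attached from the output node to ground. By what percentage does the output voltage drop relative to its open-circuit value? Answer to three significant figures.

The divider's output (Thévenin) resistance is R₁‖R₂ = 37.42 kΩ.
Fractional drop under load = R_th/(R_th + R_L) = 37.42 / (37.42 + 2300) = 0.01601.
So the output falls by 1.60 %.

1.60 %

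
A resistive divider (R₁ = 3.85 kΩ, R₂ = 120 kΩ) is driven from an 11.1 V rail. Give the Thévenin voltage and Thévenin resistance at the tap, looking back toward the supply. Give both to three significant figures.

V_th is the open-circuit tap voltage: 11.1 × 120/(3.85 + 120) = 10.8 V.
With the supply zeroed, R₁ and R₂ appear in parallel from the tap: R_th = R₁‖R₂ = (3.85 × 120)/123.8 = 3.73 kΩ.

V_th = 10.8 V, R_th = 3.73 kΩ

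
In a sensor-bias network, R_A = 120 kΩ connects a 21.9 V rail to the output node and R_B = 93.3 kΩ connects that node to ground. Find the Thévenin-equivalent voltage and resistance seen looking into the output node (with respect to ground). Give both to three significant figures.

V_th is the open-circuit tap voltage: 21.9 × 93.3/(120 + 93.3) = 9.58 V.
With the supply zeroed, R_A and R_B appear in parallel from the tap: R_th = R_A‖R_B = (120 × 93.3)/213.3 = 52.5 kΩ.

V_th = 9.58 V, R_th = 52.5 kΩ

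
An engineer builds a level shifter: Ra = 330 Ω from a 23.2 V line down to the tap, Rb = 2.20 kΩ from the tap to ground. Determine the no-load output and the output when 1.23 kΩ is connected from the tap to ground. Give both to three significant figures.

Unloaded: 20.2 V; loaded: 16.4 V

Open-circuit: V = 23.2 × 2200/(330 + 2200) = 20.2 V.
With the load, Rb becomes Rb‖R_L = 788.9 Ω, so V = 23.2 × 788.9/1119 = 16.4 V.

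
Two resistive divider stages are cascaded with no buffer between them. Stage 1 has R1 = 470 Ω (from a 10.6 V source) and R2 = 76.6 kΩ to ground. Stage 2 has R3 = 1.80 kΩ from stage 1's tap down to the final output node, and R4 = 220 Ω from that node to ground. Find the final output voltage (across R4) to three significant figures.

V_out ≈ 0.932 V

Stage 2 presents R3+R4 = 2020 Ω as a load on stage 1's tap.
Stage 1's lower leg becomes R2‖(R3+R4) = 1968 Ω, so V_mid = 10.6 × 1968/2438 = 8.557 V.
Stage 2 is itself unloaded: V_out = V_mid × R4/(R3+R4) = 8.557 × 220/2020 = 0.932 V.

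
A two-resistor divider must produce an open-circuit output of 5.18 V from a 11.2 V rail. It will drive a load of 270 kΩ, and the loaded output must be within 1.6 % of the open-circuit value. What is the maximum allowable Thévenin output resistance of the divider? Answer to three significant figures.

R_th ≤ 4.39 kΩ

Loading drop = R_th/(R_th + R_L) ≤ 0.0160, so R_th ≤ R_L · ε/(1−ε) = 270 kΩ × 0.0160/0.9840 = 4.39 kΩ.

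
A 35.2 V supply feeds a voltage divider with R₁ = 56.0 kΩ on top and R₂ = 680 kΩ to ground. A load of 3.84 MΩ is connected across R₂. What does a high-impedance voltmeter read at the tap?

V_out ≈ 32.1 V

The load sits in parallel with R₂: R₂‖R_L = (680 × 3840) / (680 + 3840) = 577.7 kΩ.
V_out = 35.2 × 577.7 / (56.0 + 577.7) = 35.2 × 577.7/633.7 = 32.1 V.
(Unloaded it would have been 32.5 V.)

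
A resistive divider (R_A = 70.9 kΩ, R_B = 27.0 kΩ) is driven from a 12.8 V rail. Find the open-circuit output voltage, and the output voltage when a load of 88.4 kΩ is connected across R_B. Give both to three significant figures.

Open-circuit: V = 12.8 × 27.0/(70.9 + 27.0) = 3.53 V.
With the load, R_B becomes R_B‖R_L = 20.68 kΩ, so V = 12.8 × 20.68/91.58 = 2.89 V.

Unloaded: 3.53 V; loaded: 2.89 V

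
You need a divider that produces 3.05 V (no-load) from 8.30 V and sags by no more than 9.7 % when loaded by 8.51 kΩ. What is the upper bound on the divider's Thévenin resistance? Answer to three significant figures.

Loading drop = R_th/(R_th + R_L) ≤ 0.0970, so R_th ≤ R_L · ε/(1−ε) = 8.51 kΩ × 0.0970/0.9030 = 914 Ω.

R_th ≤ 914 Ω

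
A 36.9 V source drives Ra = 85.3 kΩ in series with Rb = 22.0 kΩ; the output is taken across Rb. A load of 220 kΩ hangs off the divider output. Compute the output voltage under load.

The load sits in parallel with Rb: Rb‖R_L = (22.0 × 220) / (22.0 + 220) = 20.00 kΩ.
V_out = 36.9 × 20.00 / (85.3 + 20.00) = 36.9 × 20.00/105.3 = 7.01 V.

V_out ≈ 7.01 V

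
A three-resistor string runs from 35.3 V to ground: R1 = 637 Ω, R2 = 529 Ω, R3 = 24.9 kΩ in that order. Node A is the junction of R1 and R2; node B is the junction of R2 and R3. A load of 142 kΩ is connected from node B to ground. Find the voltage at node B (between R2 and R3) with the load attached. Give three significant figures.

At node B, R3 is in parallel with the load: R3‖R_L = 21190 Ω.
Below node A the resistance is R2 + (R3‖R_L) = 21710 Ω, so V_A = 35.3 × 21710/22350 = 34.29 V.
Then V_B = V_A × (R3‖R_L)/(R2 + R3‖R_L) = 34.29 × 21190/21710 = 33.5 V.

V ≈ 33.5 V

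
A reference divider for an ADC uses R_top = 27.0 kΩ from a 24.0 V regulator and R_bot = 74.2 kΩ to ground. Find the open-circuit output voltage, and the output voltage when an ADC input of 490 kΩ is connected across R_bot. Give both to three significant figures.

Unloaded: 17.6 V; loaded: 16.9 V

Open-circuit: V = 24.0 × 74.2/(27.0 + 74.2) = 17.6 V.
With the load, R_bot becomes R_bot‖R_L = 64.44 kΩ, so V = 24.0 × 64.44/91.44 = 16.9 V.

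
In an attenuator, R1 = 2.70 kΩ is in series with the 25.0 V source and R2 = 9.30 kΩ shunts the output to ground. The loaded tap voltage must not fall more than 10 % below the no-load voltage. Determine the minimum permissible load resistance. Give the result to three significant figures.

Output resistance R_th = R1‖R2 = (2.70 × 9.30)/12.00 = 2.092 kΩ.
The fractional drop is R_th/(R_th + R_L); requiring this ≤ 0.100 gives R_L ≥ R_th(1/0.100 − 1) = 2.092 × 9.000 = 18.8 kΩ.

R_L(min) ≈ 18.8 kΩ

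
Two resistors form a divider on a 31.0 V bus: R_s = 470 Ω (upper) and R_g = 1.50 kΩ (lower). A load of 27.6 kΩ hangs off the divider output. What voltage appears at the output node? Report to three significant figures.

V_out ≈ 23.3 V

The load sits in parallel with R_g: R_g‖R_L = (1500 × 27600) / (1500 + 27600) = 1423 Ω.
V_out = 31.0 × 1423 / (470 + 1423) = 31.0 × 1423/1893 = 23.3 V.
(Unloaded it would have been 23.6 V.)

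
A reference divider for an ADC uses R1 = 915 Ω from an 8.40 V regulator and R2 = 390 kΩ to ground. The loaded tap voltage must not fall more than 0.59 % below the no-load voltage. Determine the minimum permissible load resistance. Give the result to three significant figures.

R_L(min) ≈ 154 kΩ

Output resistance R_th = R1‖R2 = (915 × 390000)/390900 = 912.9 Ω.
The fractional drop is R_th/(R_th + R_L); requiring this ≤ 0.00590 gives R_L ≥ R_th(1/0.00590 − 1) = 912.9 × 168.5 = 154 kΩ.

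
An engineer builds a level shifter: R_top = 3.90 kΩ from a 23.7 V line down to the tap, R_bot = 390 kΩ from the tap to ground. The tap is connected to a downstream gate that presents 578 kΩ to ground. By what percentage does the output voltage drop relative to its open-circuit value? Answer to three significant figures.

The divider's output (Thévenin) resistance is R_top‖R_bot = 3.861 kΩ.
Fractional drop under load = R_th/(R_th + R_L) = 3.861 / (3.861 + 578) = 0.006636.
So the output falls by 0.664 %.

0.664 %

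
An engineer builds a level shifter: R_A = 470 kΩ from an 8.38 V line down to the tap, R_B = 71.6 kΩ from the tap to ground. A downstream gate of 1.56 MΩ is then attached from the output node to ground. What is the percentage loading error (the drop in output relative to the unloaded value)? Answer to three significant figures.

The divider's output (Thévenin) resistance is R_A‖R_B = 62.13 kΩ.
Fractional drop under load = R_th/(R_th + R_L) = 62.13 / (62.13 + 1560) = 0.03830.
So the output falls by 3.83 %.

3.83 %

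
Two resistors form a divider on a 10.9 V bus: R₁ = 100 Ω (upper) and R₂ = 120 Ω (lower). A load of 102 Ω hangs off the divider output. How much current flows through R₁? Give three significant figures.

I ≈ 70.3 mA

R₂‖R_L = 55.14 Ω, so the source sees R₁ + R₂‖R_L = 155.1 Ω.
I = 10.9 V / 155.1 Ω = 70.3 mA.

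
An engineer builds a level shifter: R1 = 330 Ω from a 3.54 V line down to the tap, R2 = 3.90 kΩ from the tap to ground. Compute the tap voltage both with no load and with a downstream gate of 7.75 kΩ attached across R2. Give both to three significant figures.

Open-circuit: V = 3.54 × 3900/(330 + 3900) = 3.26 V.
With the load, R2 becomes R2‖R_L = 2594 Ω, so V = 3.54 × 2594/2924 = 3.14 V.

Unloaded: 3.26 V; loaded: 3.14 V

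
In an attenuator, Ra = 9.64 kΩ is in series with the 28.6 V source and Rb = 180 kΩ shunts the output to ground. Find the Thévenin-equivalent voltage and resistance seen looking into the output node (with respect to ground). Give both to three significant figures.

V_th = 27.1 V, R_th = 9.15 kΩ

V_th is the open-circuit tap voltage: 28.6 × 180/(9.64 + 180) = 27.1 V.
With the supply zeroed, Ra and Rb appear in parallel from the tap: R_th = Ra‖Rb = (9.64 × 180)/189.6 = 9.15 kΩ.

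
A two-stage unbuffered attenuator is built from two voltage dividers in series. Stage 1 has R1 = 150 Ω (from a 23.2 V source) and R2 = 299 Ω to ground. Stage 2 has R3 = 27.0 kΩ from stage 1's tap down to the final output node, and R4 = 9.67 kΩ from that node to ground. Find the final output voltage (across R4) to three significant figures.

V_out ≈ 4.06 V

Stage 2 presents R3+R4 = 36670 Ω as a load on stage 1's tap.
Stage 1's lower leg becomes R2‖(R3+R4) = 296.6 Ω, so V_mid = 23.2 × 296.6/446.6 = 15.41 V.
Stage 2 is itself unloaded: V_out = V_mid × R4/(R3+R4) = 15.41 × 9670/36670 = 4.06 V.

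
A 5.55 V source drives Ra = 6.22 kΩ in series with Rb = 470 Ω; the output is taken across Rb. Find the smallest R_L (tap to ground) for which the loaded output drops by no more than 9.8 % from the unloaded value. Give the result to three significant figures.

R_L(min) ≈ 4.02 kΩ

Output resistance R_th = Ra‖Rb = (6220 × 470)/6690 = 437.0 Ω.
The fractional drop is R_th/(R_th + R_L); requiring this ≤ 0.0980 gives R_L ≥ R_th(1/0.0980 − 1) = 437.0 × 9.204 = 4.02 kΩ.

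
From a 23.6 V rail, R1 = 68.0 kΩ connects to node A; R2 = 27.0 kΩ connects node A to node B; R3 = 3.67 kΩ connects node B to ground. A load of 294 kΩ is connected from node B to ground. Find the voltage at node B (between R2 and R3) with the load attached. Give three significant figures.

V ≈ 0.867 V

At node B, R3 is in parallel with the load: R3‖R_L = 3.625 kΩ.
Below node A the resistance is R2 + (R3‖R_L) = 30.62 kΩ, so V_A = 23.6 × 30.62/98.62 = 7.328 V.
Then V_B = V_A × (R3‖R_L)/(R2 + R3‖R_L) = 7.328 × 3.625/30.62 = 0.867 V.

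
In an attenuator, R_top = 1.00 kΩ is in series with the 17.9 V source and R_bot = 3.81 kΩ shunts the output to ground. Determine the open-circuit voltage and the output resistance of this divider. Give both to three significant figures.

V_th is the open-circuit tap voltage: 17.9 × 3.81/(1.00 + 3.81) = 14.2 V.
With the supply zeroed, R_top and R_bot appear in parallel from the tap: R_th = R_top‖R_bot = (1.00 × 3.81)/4.810 = 792 Ω.

V_th = 14.2 V, R_th = 792 Ω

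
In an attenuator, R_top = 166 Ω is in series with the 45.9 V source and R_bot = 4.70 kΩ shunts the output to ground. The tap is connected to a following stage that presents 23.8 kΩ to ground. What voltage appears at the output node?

The load sits in parallel with R_bot: R_bot‖R_L = (4700 × 23800) / (4700 + 23800) = 3925 Ω.
V_out = 45.9 × 3925 / (166 + 3925) = 45.9 × 3925/4091 = 44.0 V.
(Unloaded it would have been 44.3 V.)

V_out ≈ 44.0 V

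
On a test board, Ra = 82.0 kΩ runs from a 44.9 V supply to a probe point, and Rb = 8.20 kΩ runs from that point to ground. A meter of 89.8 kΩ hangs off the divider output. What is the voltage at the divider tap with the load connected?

The load sits in parallel with Rb: Rb‖R_L = (8.20 × 89.8) / (8.20 + 89.8) = 7.514 kΩ.
V_out = 44.9 × 7.514 / (82.0 + 7.514) = 44.9 × 7.514/89.51 = 3.77 V.

V_out ≈ 3.77 V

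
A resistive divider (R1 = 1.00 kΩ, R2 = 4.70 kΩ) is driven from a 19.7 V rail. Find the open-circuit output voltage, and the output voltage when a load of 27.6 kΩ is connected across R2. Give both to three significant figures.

Open-circuit: V = 19.7 × 4.70/(1.00 + 4.70) = 16.2 V.
With the load, R2 becomes R2‖R_L = 4.016 kΩ, so V = 19.7 × 4.016/5.016 = 15.8 V.

Unloaded: 16.2 V; loaded: 15.8 V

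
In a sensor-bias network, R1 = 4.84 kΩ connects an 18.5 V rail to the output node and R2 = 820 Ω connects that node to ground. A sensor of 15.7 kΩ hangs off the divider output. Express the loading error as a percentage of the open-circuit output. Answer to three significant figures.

4.28 %

The divider's output (Thévenin) resistance is R1‖R2 = 701.2 Ω.
Fractional drop under load = R_th/(R_th + R_L) = 701.2 / (701.2 + 15700) = 0.04275.
So the output falls by 4.28 %.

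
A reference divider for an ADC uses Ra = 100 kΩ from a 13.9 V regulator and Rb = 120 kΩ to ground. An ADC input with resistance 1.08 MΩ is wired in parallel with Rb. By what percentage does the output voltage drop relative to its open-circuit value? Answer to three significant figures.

The divider's output (Thévenin) resistance is Ra‖Rb = 54.55 kΩ.
Fractional drop under load = R_th/(R_th + R_L) = 54.55 / (54.55 + 1080) = 0.04808.
So the output falls by 4.81 %.

4.81 %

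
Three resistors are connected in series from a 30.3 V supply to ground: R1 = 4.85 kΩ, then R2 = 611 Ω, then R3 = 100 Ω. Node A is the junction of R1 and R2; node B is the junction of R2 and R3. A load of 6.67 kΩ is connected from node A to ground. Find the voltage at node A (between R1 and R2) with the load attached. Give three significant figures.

V ≈ 3.54 V

Below node A the series string R2+R3 = 711.0 Ω sits in parallel with the 6670 Ω load: 642.5 Ω.
V_A = 30.3 × 642.5/(4850 + 642.5) = 3.54 V.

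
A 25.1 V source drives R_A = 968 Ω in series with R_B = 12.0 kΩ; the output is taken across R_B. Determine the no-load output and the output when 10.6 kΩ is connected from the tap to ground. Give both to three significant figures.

Unloaded: 23.2 V; loaded: 21.4 V

Open-circuit: V = 25.1 × 12000/(968 + 12000) = 23.2 V.
With the load, R_B becomes R_B‖R_L = 5628 Ω, so V = 25.1 × 5628/6596 = 21.4 V.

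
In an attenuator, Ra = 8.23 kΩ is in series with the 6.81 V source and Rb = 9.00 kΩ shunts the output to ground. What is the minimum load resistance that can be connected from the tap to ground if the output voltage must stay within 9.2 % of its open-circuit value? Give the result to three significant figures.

Output resistance R_th = Ra‖Rb = (8.23 × 9.00)/17.23 = 4.299 kΩ.
The fractional drop is R_th/(R_th + R_L); requiring this ≤ 0.0920 gives R_L ≥ R_th(1/0.0920 − 1) = 4.299 × 9.870 = 42.4 kΩ.

R_L(min) ≈ 42.4 kΩ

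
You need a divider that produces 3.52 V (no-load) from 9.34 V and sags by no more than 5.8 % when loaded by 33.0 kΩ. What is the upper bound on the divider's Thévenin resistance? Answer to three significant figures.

Loading drop = R_th/(R_th + R_L) ≤ 0.0580, so R_th ≤ R_L · ε/(1−ε) = 33.0 kΩ × 0.0580/0.9420 = 2.03 kΩ.

R_th ≤ 2.03 kΩ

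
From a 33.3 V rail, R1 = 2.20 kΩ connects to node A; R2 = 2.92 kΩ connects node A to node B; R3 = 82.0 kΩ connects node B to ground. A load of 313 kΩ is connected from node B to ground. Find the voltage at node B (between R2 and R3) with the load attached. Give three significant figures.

At node B, R3 is in parallel with the load: R3‖R_L = 64.98 kΩ.
Below node A the resistance is R2 + (R3‖R_L) = 67.90 kΩ, so V_A = 33.3 × 67.90/70.10 = 32.25 V.
Then V_B = V_A × (R3‖R_L)/(R2 + R3‖R_L) = 32.25 × 64.98/67.90 = 30.9 V.

V ≈ 30.9 V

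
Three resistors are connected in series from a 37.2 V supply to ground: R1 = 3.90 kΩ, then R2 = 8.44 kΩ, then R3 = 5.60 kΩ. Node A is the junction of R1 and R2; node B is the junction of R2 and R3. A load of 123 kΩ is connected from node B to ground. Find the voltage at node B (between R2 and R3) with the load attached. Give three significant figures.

At node B, R3 is in parallel with the load: R3‖R_L = 5.356 kΩ.
Below node A the resistance is R2 + (R3‖R_L) = 13.80 kΩ, so V_A = 37.2 × 13.80/17.70 = 29.00 V.
Then V_B = V_A × (R3‖R_L)/(R2 + R3‖R_L) = 29.00 × 5.356/13.80 = 11.3 V.

V ≈ 11.3 V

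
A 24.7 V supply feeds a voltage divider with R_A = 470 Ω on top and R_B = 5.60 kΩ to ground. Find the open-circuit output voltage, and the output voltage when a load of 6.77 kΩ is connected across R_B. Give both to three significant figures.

Unloaded: 22.8 V; loaded: 21.4 V

Open-circuit: V = 24.7 × 5600/(470 + 5600) = 22.8 V.
With the load, R_B becomes R_B‖R_L = 3065 Ω, so V = 24.7 × 3065/3535 = 21.4 V.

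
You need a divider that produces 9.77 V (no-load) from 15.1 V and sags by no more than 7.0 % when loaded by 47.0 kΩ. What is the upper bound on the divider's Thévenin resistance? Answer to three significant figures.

R_th ≤ 3.54 kΩ

Loading drop = R_th/(R_th + R_L) ≤ 0.0700, so R_th ≤ R_L · ε/(1−ε) = 47.0 kΩ × 0.0700/0.9300 = 3.54 kΩ.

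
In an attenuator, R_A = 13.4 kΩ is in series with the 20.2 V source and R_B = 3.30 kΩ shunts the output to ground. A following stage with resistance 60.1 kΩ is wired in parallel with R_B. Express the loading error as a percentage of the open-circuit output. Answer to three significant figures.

The divider's output (Thévenin) resistance is R_A‖R_B = 2.648 kΩ.
Fractional drop under load = R_th/(R_th + R_L) = 2.648 / (2.648 + 60.1) = 0.04220.
So the output falls by 4.22 %.

4.22 %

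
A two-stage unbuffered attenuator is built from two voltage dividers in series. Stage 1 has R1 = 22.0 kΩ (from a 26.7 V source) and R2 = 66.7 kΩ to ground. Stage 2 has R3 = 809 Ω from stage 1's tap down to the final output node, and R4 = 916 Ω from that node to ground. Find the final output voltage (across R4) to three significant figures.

V_out ≈ 1.01 V

Stage 2 presents R3+R4 = 1725 Ω as a load on stage 1's tap.
Stage 1's lower leg becomes R2‖(R3+R4) = 1682 Ω, so V_mid = 26.7 × 1682/23680 = 1.896 V.
Stage 2 is itself unloaded: V_out = V_mid × R4/(R3+R4) = 1.896 × 916/1725 = 1.01 V.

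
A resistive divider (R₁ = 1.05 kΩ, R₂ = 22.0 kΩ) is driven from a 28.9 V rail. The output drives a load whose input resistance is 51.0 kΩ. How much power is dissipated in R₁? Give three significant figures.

P ≈ 3.25 mW

Total resistance from the source is R₁ + (R₂‖R_L) = 16.42 kΩ, so I = 28.9/16.42 kΩ = 1.760 mA.
P = I²·R₁ = (1.760 mA)² × 1.05 kΩ = 3.25 mW.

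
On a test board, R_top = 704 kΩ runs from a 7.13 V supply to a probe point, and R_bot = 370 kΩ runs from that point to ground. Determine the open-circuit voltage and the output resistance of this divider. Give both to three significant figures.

V_th = 2.46 V, R_th = 243 kΩ

V_th is the open-circuit tap voltage: 7.13 × 370/(704 + 370) = 2.46 V.
With the supply zeroed, R_top and R_bot appear in parallel from the tap: R_th = R_top‖R_bot = (704 × 370)/1074 = 243 kΩ.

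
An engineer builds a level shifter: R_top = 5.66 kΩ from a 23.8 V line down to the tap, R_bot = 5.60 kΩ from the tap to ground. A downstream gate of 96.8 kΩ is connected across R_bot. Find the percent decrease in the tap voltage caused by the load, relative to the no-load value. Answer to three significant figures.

The divider's output (Thévenin) resistance is R_top‖R_bot = 2.815 kΩ.
Fractional drop under load = R_th/(R_th + R_L) = 2.815 / (2.815 + 96.8) = 0.02826.
So the output falls by 2.83 %.

2.83 %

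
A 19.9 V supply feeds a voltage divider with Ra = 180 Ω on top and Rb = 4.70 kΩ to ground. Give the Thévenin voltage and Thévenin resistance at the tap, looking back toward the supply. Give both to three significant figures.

V_th = 19.2 V, R_th = 173 Ω

V_th is the open-circuit tap voltage: 19.9 × 4700/(180 + 4700) = 19.2 V.
With the supply zeroed, Ra and Rb appear in parallel from the tap: R_th = Ra‖Rb = (180 × 4700)/4880 = 173 Ω.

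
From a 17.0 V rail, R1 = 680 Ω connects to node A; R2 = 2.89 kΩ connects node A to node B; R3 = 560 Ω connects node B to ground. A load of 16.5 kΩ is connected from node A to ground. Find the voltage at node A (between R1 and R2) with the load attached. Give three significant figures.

V ≈ 13.7 V

Below node A the series string R2+R3 = 3450 Ω sits in parallel with the 16500 Ω load: 2853 Ω.
V_A = 17.0 × 2853/(680 + 2853) = 13.7 V.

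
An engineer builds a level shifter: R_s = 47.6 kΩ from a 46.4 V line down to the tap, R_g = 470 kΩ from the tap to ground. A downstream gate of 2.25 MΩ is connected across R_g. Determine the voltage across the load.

The load sits in parallel with R_g: R_g‖R_L = (470 × 2250) / (470 + 2250) = 388.8 kΩ.
V_out = 46.4 × 388.8 / (47.6 + 388.8) = 46.4 × 388.8/436.4 = 41.3 V.

V_out ≈ 41.3 V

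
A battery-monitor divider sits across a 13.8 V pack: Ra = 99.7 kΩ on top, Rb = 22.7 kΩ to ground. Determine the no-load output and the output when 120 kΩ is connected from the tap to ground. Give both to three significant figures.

Unloaded: 2.56 V; loaded: 2.22 V

Open-circuit: V = 13.8 × 22.7/(99.7 + 22.7) = 2.56 V.
With the load, Rb becomes Rb‖R_L = 19.09 kΩ, so V = 13.8 × 19.09/118.8 = 2.22 V.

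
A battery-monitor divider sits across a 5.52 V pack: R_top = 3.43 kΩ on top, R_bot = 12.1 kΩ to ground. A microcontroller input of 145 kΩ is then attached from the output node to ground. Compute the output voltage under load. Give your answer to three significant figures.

The load sits in parallel with R_bot: R_bot‖R_L = (12.1 × 145) / (12.1 + 145) = 11.17 kΩ.
V_out = 5.52 × 11.17 / (3.43 + 11.17) = 5.52 × 11.17/14.60 = 4.22 V.

V_out ≈ 4.22 V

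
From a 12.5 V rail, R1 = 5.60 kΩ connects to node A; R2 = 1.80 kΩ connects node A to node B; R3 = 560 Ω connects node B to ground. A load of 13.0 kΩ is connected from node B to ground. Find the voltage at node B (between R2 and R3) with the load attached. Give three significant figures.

At node B, R3 is in parallel with the load: R3‖R_L = 536.9 Ω.
Below node A the resistance is R2 + (R3‖R_L) = 2337 Ω, so V_A = 12.5 × 2337/7937 = 3.680 V.
Then V_B = V_A × (R3‖R_L)/(R2 + R3‖R_L) = 3.680 × 536.9/2337 = 0.846 V.

V ≈ 0.846 V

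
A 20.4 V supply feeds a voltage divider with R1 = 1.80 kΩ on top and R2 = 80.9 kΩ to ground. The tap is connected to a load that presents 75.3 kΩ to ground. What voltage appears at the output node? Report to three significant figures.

The load sits in parallel with R2: R2‖R_L = (80.9 × 75.3) / (80.9 + 75.3) = 39.00 kΩ.
V_out = 20.4 × 39.00 / (1.80 + 39.00) = 20.4 × 39.00/40.80 = 19.5 V.
(Unloaded it would have been 20.0 V.)

V_out ≈ 19.5 V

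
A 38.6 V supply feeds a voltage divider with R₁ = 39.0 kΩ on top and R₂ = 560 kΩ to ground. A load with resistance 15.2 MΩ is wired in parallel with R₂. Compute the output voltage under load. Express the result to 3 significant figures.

The load sits in parallel with R₂: R₂‖R_L = (560 × 15200) / (560 + 15200) = 540.1 kΩ.
V_out = 38.6 × 540.1 / (39.0 + 540.1) = 38.6 × 540.1/579.1 = 36.0 V.

V_out ≈ 36.0 V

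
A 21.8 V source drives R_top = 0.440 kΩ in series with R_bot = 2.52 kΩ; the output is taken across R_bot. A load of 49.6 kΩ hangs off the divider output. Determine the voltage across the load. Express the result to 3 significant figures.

The load sits in parallel with R_bot: R_bot‖R_L = (2520 × 49600) / (2520 + 49600) = 2398 Ω.
V_out = 21.8 × 2398 / (440 + 2398) = 21.8 × 2398/2838 = 18.4 V.

V_out ≈ 18.4 V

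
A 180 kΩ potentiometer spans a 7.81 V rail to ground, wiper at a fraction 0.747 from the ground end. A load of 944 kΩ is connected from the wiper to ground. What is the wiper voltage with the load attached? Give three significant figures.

V ≈ 5.63 V

The wiper splits the pot into (1−α)R = 45.54 kΩ above and αR = 134.5 kΩ below.
Lower section ‖ load = 117.7 kΩ.
V_wiper = 7.81 × 117.7/(45.54 + 117.7) = 5.63 V.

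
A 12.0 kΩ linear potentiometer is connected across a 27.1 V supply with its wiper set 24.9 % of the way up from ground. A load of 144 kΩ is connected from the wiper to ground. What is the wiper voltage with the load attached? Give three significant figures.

V ≈ 6.64 V

The wiper splits the pot into (1−α)R = 9.012 kΩ above and αR = 2.988 kΩ below.
Lower section ‖ load = 2.927 kΩ.
V_wiper = 27.1 × 2.927/(9.012 + 2.927) = 6.64 V.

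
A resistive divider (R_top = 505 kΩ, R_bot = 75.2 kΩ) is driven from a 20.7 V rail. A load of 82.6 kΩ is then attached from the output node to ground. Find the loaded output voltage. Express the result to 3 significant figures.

V_out ≈ 1.50 V

The load sits in parallel with R_bot: R_bot‖R_L = (75.2 × 82.6) / (75.2 + 82.6) = 39.36 kΩ.
V_out = 20.7 × 39.36 / (505 + 39.36) = 20.7 × 39.36/544.4 = 1.50 V.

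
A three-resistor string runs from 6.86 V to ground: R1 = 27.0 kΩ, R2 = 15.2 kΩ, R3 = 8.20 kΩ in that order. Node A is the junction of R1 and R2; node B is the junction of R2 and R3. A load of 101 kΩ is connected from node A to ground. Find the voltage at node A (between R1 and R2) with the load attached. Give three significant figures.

Below node A the series string R2+R3 = 23.40 kΩ sits in parallel with the 101 kΩ load: 19.00 kΩ.
V_A = 6.86 × 19.00/(27.0 + 19.00) = 2.83 V.

V ≈ 2.83 V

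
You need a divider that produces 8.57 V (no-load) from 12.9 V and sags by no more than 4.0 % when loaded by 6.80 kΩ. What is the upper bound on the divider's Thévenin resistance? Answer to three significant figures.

R_th ≤ 283 Ω

Loading drop = R_th/(R_th + R_L) ≤ 0.0400, so R_th ≤ R_L · ε/(1−ε) = 6.80 kΩ × 0.0400/0.9600 = 283 Ω.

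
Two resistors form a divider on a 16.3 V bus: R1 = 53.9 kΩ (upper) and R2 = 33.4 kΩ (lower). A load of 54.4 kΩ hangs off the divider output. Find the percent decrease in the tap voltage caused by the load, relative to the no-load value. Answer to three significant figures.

The divider's output (Thévenin) resistance is R1‖R2 = 20.62 kΩ.
Fractional drop under load = R_th/(R_th + R_L) = 20.62 / (20.62 + 54.4) = 0.2749.
So the output falls by 27.5 %.

27.5 %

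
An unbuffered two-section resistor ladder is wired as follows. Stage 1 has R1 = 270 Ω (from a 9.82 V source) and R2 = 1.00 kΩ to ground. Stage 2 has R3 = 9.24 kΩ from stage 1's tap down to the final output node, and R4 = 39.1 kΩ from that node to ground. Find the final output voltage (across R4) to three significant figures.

V_out ≈ 6.23 V

Stage 2 presents R3+R4 = 48340 Ω as a load on stage 1's tap.
Stage 1's lower leg becomes R2‖(R3+R4) = 979.7 Ω, so V_mid = 9.82 × 979.7/1250 = 7.698 V.
Stage 2 is itself unloaded: V_out = V_mid × R4/(R3+R4) = 7.698 × 39100/48340 = 6.23 V.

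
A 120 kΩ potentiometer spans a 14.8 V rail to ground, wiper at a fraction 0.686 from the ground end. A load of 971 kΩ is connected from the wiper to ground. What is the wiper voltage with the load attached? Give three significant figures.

V ≈ 9.89 V

The wiper splits the pot into (1−α)R = 37.68 kΩ above and αR = 82.32 kΩ below.
Lower section ‖ load = 75.89 kΩ.
V_wiper = 14.8 × 75.89/(37.68 + 75.89) = 9.89 V.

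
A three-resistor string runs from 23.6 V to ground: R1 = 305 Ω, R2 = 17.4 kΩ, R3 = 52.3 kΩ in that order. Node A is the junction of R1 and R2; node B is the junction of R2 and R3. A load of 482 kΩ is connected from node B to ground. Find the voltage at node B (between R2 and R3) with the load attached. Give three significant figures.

At node B, R3 is in parallel with the load: R3‖R_L = 47180 Ω.
Below node A the resistance is R2 + (R3‖R_L) = 64580 Ω, so V_A = 23.6 × 64580/64890 = 23.49 V.
Then V_B = V_A × (R3‖R_L)/(R2 + R3‖R_L) = 23.49 × 47180/64580 = 17.2 V.

V ≈ 17.2 V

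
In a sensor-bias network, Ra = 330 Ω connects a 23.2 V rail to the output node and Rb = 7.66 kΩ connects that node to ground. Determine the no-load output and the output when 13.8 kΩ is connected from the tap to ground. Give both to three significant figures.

Unloaded: 22.2 V; loaded: 21.7 V

Open-circuit: V = 23.2 × 7660/(330 + 7660) = 22.2 V.
With the load, Rb becomes Rb‖R_L = 4926 Ω, so V = 23.2 × 4926/5256 = 21.7 V.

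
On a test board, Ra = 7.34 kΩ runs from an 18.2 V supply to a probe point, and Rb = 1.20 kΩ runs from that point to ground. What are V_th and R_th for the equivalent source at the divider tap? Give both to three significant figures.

V_th is the open-circuit tap voltage: 18.2 × 1.20/(7.34 + 1.20) = 2.56 V.
With the supply zeroed, Ra and Rb appear in parallel from the tap: R_th = Ra‖Rb = (7.34 × 1.20)/8.540 = 1.03 kΩ.

V_th = 2.56 V, R_th = 1.03 kΩ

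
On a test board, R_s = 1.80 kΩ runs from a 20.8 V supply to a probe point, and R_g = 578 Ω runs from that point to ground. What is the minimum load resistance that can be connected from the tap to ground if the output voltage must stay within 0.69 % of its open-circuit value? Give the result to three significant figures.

R_L(min) ≈ 63.0 kΩ

Output resistance R_th = R_s‖R_g = (1800 × 578)/2378 = 437.5 Ω.
The fractional drop is R_th/(R_th + R_L); requiring this ≤ 0.00690 gives R_L ≥ R_th(1/0.00690 − 1) = 437.5 × 143.9 = 63.0 kΩ.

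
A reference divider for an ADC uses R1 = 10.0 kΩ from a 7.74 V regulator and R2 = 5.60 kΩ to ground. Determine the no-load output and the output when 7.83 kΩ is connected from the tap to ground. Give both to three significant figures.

Open-circuit: V = 7.74 × 5.60/(10.0 + 5.60) = 2.78 V.
With the load, R2 becomes R2‖R_L = 3.265 kΩ, so V = 7.74 × 3.265/13.26 = 1.91 V.

Unloaded: 2.78 V; loaded: 1.91 V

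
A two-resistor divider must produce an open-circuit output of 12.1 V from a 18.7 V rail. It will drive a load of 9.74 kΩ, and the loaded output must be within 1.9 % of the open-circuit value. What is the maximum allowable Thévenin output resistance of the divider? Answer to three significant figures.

R_th ≤ 189 Ω

Loading drop = R_th/(R_th + R_L) ≤ 0.0190, so R_th ≤ R_L · ε/(1−ε) = 9.74 kΩ × 0.0190/0.9810 = 189 Ω.
(Any R1, R2 with R2/(R1+R2) = 0.647 and R1‖R2 ≤ 189 Ω will meet the spec.)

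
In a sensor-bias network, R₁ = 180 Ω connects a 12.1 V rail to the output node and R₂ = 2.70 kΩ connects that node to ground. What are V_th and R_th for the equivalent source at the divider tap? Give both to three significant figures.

V_th = 11.3 V, R_th = 169 Ω

V_th is the open-circuit tap voltage: 12.1 × 2700/(180 + 2700) = 11.3 V.
With the supply zeroed, R₁ and R₂ appear in parallel from the tap: R_th = R₁‖R₂ = (180 × 2700)/2880 = 169 Ω.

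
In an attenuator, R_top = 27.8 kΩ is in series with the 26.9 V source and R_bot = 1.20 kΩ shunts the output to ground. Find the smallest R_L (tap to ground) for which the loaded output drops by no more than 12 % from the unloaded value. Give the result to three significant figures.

Output resistance R_th = R_top‖R_bot = (27.8 × 1.20)/29.00 = 1.150 kΩ.
The fractional drop is R_th/(R_th + R_L); requiring this ≤ 0.120 gives R_L ≥ R_th(1/0.120 − 1) = 1.150 × 7.333 = 8.44 kΩ.

R_L(min) ≈ 8.44 kΩ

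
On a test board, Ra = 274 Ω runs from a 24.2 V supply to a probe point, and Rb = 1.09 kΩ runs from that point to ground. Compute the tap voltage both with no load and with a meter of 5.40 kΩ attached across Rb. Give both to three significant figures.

Open-circuit: V = 24.2 × 1090/(274 + 1090) = 19.3 V.
With the load, Rb becomes Rb‖R_L = 906.9 Ω, so V = 24.2 × 906.9/1181 = 18.6 V.

Unloaded: 19.3 V; loaded: 18.6 V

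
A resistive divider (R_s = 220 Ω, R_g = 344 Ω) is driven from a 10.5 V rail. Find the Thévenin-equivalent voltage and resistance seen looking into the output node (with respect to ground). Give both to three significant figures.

V_th is the open-circuit tap voltage: 10.5 × 344/(220 + 344) = 6.40 V.
With the supply zeroed, R_s and R_g appear in parallel from the tap: R_th = R_s‖R_g = (220 × 344)/564.0 = 134 Ω.

V_th = 6.40 V, R_th = 134 Ω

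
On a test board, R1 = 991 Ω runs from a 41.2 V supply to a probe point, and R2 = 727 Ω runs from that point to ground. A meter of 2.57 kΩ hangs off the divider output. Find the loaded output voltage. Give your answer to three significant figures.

The load sits in parallel with R2: R2‖R_L = (727 × 2570) / (727 + 2570) = 566.7 Ω.
V_out = 41.2 × 566.7 / (991 + 566.7) = 41.2 × 566.7/1558 = 15.0 V.
(Unloaded it would have been 17.4 V.)

V_out ≈ 15.0 V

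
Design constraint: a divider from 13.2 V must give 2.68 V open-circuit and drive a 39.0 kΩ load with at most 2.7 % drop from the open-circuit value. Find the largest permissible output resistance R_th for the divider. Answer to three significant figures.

R_th ≤ 1.08 kΩ

Loading drop = R_th/(R_th + R_L) ≤ 0.0270, so R_th ≤ R_L · ε/(1−ε) = 39.0 kΩ × 0.0270/0.9730 = 1.08 kΩ.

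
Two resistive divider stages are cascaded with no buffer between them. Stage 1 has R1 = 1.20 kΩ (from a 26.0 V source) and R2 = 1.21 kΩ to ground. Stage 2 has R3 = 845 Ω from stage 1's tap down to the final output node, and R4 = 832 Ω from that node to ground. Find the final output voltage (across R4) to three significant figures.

Stage 2 presents R3+R4 = 1677 Ω as a load on stage 1's tap.
Stage 1's lower leg becomes R2‖(R3+R4) = 702.9 Ω, so V_mid = 26.0 × 702.9/1903 = 9.604 V.
Stage 2 is itself unloaded: V_out = V_mid × R4/(R3+R4) = 9.604 × 832/1677 = 4.76 V.

V_out ≈ 4.76 V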